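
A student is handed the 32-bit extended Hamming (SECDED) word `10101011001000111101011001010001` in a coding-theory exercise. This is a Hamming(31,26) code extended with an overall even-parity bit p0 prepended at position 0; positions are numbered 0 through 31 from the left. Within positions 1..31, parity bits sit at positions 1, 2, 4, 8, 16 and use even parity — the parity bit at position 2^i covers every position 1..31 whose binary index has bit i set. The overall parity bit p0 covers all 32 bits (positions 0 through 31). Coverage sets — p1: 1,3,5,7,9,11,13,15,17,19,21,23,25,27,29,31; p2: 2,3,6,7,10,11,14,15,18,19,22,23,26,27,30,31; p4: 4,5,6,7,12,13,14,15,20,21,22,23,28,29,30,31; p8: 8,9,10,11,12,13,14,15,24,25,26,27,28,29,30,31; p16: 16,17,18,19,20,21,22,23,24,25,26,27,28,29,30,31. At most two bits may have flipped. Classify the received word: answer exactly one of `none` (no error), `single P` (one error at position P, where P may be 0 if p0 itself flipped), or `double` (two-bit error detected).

none

s1: b1⊕b3⊕b5⊕b7⊕b9⊕b11⊕b13⊕b15⊕b17⊕b19⊕b21⊕b23⊕b25⊕b27⊕b29⊕b31 = 0⊕0⊕0⊕1⊕0⊕0⊕0⊕1⊕1⊕1⊕1⊕0⊕1⊕1⊕0⊕1 = 0
s2: b2⊕b3⊕b6⊕b7⊕b10⊕b11⊕b14⊕b15⊕b18⊕b19⊕b22⊕b23⊕b26⊕b27⊕b30⊕b31 = 1⊕0⊕1⊕1⊕1⊕0⊕1⊕1⊕0⊕1⊕1⊕0⊕0⊕1⊕0⊕1 = 0
s4: b4⊕b5⊕b6⊕b7⊕b12⊕b13⊕b14⊕b15⊕b20⊕b21⊕b22⊕b23⊕b28⊕b29⊕b30⊕b31 = 1⊕0⊕1⊕1⊕0⊕0⊕1⊕1⊕0⊕1⊕1⊕0⊕0⊕0⊕0⊕1 = 0
s8: b8⊕b9⊕b10⊕b11⊕b12⊕b13⊕b14⊕b15⊕b24⊕b25⊕b26⊕b27⊕b28⊕b29⊕b30⊕b31 = 0⊕0⊕1⊕0⊕0⊕0⊕1⊕1⊕0⊕1⊕0⊕1⊕0⊕0⊕0⊕1 = 0
s16: b16⊕b17⊕b18⊕b19⊕b20⊕b21⊕b22⊕b23⊕b24⊕b25⊕b26⊕b27⊕b28⊕b29⊕b30⊕b31 = 1⊕1⊕0⊕1⊕0⊕1⊕1⊕0⊕0⊕1⊕0⊕1⊕0⊕0⊕0⊕1 = 0
Syndrome (s16...s1) = 00000 → position 0 (no error).
Overall parity (XOR of all 32 bits, including p0): 1⊕0⊕1⊕0⊕1⊕0⊕1⊕1⊕0⊕0⊕1⊕0⊕0⊕0⊕1⊕1⊕1⊕1⊕0⊕1⊕0⊕1⊕1⊕0⊕0⊕1⊕0⊕1⊕0⊕0⊕0⊕1 = 0
Overall=0, syndrome position=0 → no error.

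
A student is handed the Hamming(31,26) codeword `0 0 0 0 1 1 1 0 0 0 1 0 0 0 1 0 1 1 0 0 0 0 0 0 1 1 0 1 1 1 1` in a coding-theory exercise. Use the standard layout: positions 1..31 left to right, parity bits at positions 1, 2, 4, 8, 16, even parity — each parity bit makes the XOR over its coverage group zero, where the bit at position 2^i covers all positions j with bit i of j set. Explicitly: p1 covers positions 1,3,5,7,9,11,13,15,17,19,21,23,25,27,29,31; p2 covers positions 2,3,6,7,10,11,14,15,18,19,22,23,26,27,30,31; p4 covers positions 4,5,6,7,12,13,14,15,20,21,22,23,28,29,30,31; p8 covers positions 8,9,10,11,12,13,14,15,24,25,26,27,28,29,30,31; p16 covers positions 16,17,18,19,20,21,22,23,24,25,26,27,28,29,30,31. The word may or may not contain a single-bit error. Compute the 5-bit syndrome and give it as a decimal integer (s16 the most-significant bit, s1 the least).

s1: b1⊕b3⊕b5⊕b7⊕b9⊕b11⊕b13⊕b15⊕b17⊕b19⊕b21⊕b23⊕b25⊕b27⊕b29⊕b31 = 0⊕0⊕1⊕1⊕0⊕1⊕0⊕1⊕1⊕0⊕0⊕0⊕1⊕0⊕1⊕1 = 0
s2: b2⊕b3⊕b6⊕b7⊕b10⊕b11⊕b14⊕b15⊕b18⊕b19⊕b22⊕b23⊕b26⊕b27⊕b30⊕b31 = 0⊕0⊕1⊕1⊕0⊕1⊕0⊕1⊕1⊕0⊕0⊕0⊕1⊕0⊕1⊕1 = 0
s4: b4⊕b5⊕b6⊕b7⊕b12⊕b13⊕b14⊕b15⊕b20⊕b21⊕b22⊕b23⊕b28⊕b29⊕b30⊕b31 = 0⊕1⊕1⊕1⊕0⊕0⊕0⊕1⊕0⊕0⊕0⊕0⊕1⊕1⊕1⊕1 = 0
s8: b8⊕b9⊕b10⊕b11⊕b12⊕b13⊕b14⊕b15⊕b24⊕b25⊕b26⊕b27⊕b28⊕b29⊕b30⊕b31 = 0⊕0⊕0⊕1⊕0⊕0⊕0⊕1⊕0⊕1⊕1⊕0⊕1⊕1⊕1⊕1 = 0
s16: b16⊕b17⊕b18⊕b19⊕b20⊕b21⊕b22⊕b23⊕b24⊕b25⊕b26⊕b27⊕b28⊕b29⊕b30⊕b31 = 0⊕1⊕1⊕0⊕0⊕0⊕0⊕0⊕0⊕1⊕1⊕0⊕1⊕1⊕1⊕1 = 0
Syndrome (s16...s1) = 00000 → position 0 (no error).

0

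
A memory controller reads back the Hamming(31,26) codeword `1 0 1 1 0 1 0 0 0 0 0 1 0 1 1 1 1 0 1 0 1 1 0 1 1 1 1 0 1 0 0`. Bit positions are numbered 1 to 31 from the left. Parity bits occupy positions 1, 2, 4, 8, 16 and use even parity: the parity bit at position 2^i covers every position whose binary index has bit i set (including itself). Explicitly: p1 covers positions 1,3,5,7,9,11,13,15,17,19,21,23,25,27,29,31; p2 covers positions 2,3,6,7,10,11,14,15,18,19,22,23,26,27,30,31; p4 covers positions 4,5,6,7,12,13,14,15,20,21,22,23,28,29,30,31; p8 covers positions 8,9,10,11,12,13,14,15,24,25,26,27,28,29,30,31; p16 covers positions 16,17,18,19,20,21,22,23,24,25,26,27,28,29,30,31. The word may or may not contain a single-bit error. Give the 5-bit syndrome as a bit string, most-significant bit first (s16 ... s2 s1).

s1: b1⊕b3⊕b5⊕b7⊕b9⊕b11⊕b13⊕b15⊕b17⊕b19⊕b21⊕b23⊕b25⊕b27⊕b29⊕b31 = 1⊕1⊕0⊕0⊕0⊕0⊕0⊕1⊕1⊕1⊕1⊕0⊕1⊕1⊕1⊕0 = 1
s2: b2⊕b3⊕b6⊕b7⊕b10⊕b11⊕b14⊕b15⊕b18⊕b19⊕b22⊕b23⊕b26⊕b27⊕b30⊕b31 = 0⊕1⊕1⊕0⊕0⊕0⊕1⊕1⊕0⊕1⊕1⊕0⊕1⊕1⊕0⊕0 = 0
s4: b4⊕b5⊕b6⊕b7⊕b12⊕b13⊕b14⊕b15⊕b20⊕b21⊕b22⊕b23⊕b28⊕b29⊕b30⊕b31 = 1⊕0⊕1⊕0⊕1⊕0⊕1⊕1⊕0⊕1⊕1⊕0⊕0⊕1⊕0⊕0 = 0
s8: b8⊕b9⊕b10⊕b11⊕b12⊕b13⊕b14⊕b15⊕b24⊕b25⊕b26⊕b27⊕b28⊕b29⊕b30⊕b31 = 0⊕0⊕0⊕0⊕1⊕0⊕1⊕1⊕1⊕1⊕1⊕1⊕0⊕1⊕0⊕0 = 0
s16: b16⊕b17⊕b18⊕b19⊕b20⊕b21⊕b22⊕b23⊕b24⊕b25⊕b26⊕b27⊕b28⊕b29⊕b30⊕b31 = 1⊕1⊕0⊕1⊕0⊕1⊕1⊕0⊕1⊕1⊕1⊕1⊕0⊕1⊕0⊕0 = 0
Syndrome (s16...s1) = 00001 → position 1.

00001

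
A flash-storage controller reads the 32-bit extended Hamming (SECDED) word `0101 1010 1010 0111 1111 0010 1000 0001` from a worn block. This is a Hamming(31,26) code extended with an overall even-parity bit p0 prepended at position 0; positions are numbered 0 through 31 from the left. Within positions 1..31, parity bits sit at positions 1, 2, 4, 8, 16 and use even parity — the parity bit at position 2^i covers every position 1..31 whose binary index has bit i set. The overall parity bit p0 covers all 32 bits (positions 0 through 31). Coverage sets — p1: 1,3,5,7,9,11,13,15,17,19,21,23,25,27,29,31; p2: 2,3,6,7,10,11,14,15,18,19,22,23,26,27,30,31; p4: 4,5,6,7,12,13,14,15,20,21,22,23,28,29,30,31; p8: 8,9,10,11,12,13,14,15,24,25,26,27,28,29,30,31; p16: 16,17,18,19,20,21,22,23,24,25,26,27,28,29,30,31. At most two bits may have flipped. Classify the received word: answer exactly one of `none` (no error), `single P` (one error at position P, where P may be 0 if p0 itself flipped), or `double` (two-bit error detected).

double

s1: b1⊕b3⊕b5⊕b7⊕b9⊕b11⊕b13⊕b15⊕b17⊕b19⊕b21⊕b23⊕b25⊕b27⊕b29⊕b31 = 1⊕1⊕0⊕0⊕0⊕0⊕1⊕1⊕1⊕1⊕0⊕0⊕0⊕0⊕0⊕1 = 1
s2: b2⊕b3⊕b6⊕b7⊕b10⊕b11⊕b14⊕b15⊕b18⊕b19⊕b22⊕b23⊕b26⊕b27⊕b30⊕b31 = 0⊕1⊕1⊕0⊕1⊕0⊕1⊕1⊕1⊕1⊕1⊕0⊕0⊕0⊕0⊕1 = 1
s4: b4⊕b5⊕b6⊕b7⊕b12⊕b13⊕b14⊕b15⊕b20⊕b21⊕b22⊕b23⊕b28⊕b29⊕b30⊕b31 = 1⊕0⊕1⊕0⊕0⊕1⊕1⊕1⊕0⊕0⊕1⊕0⊕0⊕0⊕0⊕1 = 1
s8: b8⊕b9⊕b10⊕b11⊕b12⊕b13⊕b14⊕b15⊕b24⊕b25⊕b26⊕b27⊕b28⊕b29⊕b30⊕b31 = 1⊕0⊕1⊕0⊕0⊕1⊕1⊕1⊕1⊕0⊕0⊕0⊕0⊕0⊕0⊕1 = 1
s16: b16⊕b17⊕b18⊕b19⊕b20⊕b21⊕b22⊕b23⊕b24⊕b25⊕b26⊕b27⊕b28⊕b29⊕b30⊕b31 = 1⊕1⊕1⊕1⊕0⊕0⊕1⊕0⊕1⊕0⊕0⊕0⊕0⊕0⊕0⊕1 = 1
Syndrome (s16...s1) = 11111 → position 31.
Overall parity (XOR of all 32 bits, including p0): 0⊕1⊕0⊕1⊕1⊕0⊕1⊕0⊕1⊕0⊕1⊕0⊕0⊕1⊕1⊕1⊕1⊕1⊕1⊕1⊕0⊕0⊕1⊕0⊕1⊕0⊕0⊕0⊕0⊕0⊕0⊕1 = 0
Overall=0, syndrome position=31 → double-bit error detected (uncorrectable).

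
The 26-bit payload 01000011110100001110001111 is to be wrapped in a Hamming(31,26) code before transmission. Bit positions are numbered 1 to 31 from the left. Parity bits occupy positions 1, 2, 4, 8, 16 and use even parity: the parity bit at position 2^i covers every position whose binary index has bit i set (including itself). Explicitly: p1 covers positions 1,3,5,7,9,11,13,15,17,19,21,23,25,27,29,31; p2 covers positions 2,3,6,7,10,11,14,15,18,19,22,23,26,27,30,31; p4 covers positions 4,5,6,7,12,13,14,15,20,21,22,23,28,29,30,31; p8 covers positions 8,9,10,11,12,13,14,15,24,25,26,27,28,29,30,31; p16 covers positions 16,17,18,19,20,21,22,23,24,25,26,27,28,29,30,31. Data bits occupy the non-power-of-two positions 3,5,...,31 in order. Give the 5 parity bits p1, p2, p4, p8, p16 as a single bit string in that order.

Place data bits at non-power-of-two positions: b3=0, b5=1, b6=0, b7=0, b9=0, b10=0, b11=1, b12=1, b13=1, b14=1, b15=0, b17=1, b18=0, b19=0, b20=0, b21=0, b22=1, b23=1, b24=1, b25=0, b26=0, b27=0, b28=1, b29=1, b30=1, b31=1.
p1 = XOR of data positions {3,5,7,9,11,13,15,17,19,21,23,25,27,29,31} = 0⊕1⊕0⊕0⊕1⊕1⊕0⊕1⊕0⊕0⊕1⊕0⊕0⊕1⊕1 = 1
p2 = XOR of data positions {3,6,7,10,11,14,15,18,19,22,23,26,27,30,31} = 0⊕0⊕0⊕0⊕1⊕1⊕0⊕0⊕0⊕1⊕1⊕0⊕0⊕1⊕1 = 0
p4 = XOR of data positions {5,6,7,12,13,14,15,20,21,22,23,28,29,30,31} = 1⊕0⊕0⊕1⊕1⊕1⊕0⊕0⊕0⊕1⊕1⊕1⊕1⊕1⊕1 = 0
p8 = XOR of data positions {9,10,11,12,13,14,15,24,25,26,27,28,29,30,31} = 0⊕0⊕1⊕1⊕1⊕1⊕0⊕1⊕0⊕0⊕0⊕1⊕1⊕1⊕1 = 1
p16 = XOR of data positions {17,18,19,20,21,22,23,24,25,26,27,28,29,30,31} = 1⊕0⊕0⊕0⊕0⊕1⊕1⊕1⊕0⊕0⊕0⊕1⊕1⊕1⊕1 = 0
Parity bits p1,p2,p4,p8,p16 = 10010

10010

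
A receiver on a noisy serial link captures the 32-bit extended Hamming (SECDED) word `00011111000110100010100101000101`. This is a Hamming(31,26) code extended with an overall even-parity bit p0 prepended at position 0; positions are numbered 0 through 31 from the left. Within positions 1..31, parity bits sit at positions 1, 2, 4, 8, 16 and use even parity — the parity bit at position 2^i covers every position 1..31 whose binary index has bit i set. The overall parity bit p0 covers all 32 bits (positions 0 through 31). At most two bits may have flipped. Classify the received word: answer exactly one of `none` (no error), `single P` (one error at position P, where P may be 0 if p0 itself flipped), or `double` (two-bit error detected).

none

s1: b1⊕b3⊕b5⊕b7⊕b9⊕b11⊕b13⊕b15⊕b17⊕b19⊕b21⊕b23⊕b25⊕b27⊕b29⊕b31 = 0⊕1⊕1⊕1⊕0⊕1⊕0⊕0⊕0⊕0⊕0⊕1⊕1⊕0⊕1⊕1 = 0
s2: b2⊕b3⊕b6⊕b7⊕b10⊕b11⊕b14⊕b15⊕b18⊕b19⊕b22⊕b23⊕b26⊕b27⊕b30⊕b31 = 0⊕1⊕1⊕1⊕0⊕1⊕1⊕0⊕1⊕0⊕0⊕1⊕0⊕0⊕0⊕1 = 0
s4: b4⊕b5⊕b6⊕b7⊕b12⊕b13⊕b14⊕b15⊕b20⊕b21⊕b22⊕b23⊕b28⊕b29⊕b30⊕b31 = 1⊕1⊕1⊕1⊕1⊕0⊕1⊕0⊕1⊕0⊕0⊕1⊕0⊕1⊕0⊕1 = 0
s8: b8⊕b9⊕b10⊕b11⊕b12⊕b13⊕b14⊕b15⊕b24⊕b25⊕b26⊕b27⊕b28⊕b29⊕b30⊕b31 = 0⊕0⊕0⊕1⊕1⊕0⊕1⊕0⊕0⊕1⊕0⊕0⊕0⊕1⊕0⊕1 = 0
s16: b16⊕b17⊕b18⊕b19⊕b20⊕b21⊕b22⊕b23⊕b24⊕b25⊕b26⊕b27⊕b28⊕b29⊕b30⊕b31 = 0⊕0⊕1⊕0⊕1⊕0⊕0⊕1⊕0⊕1⊕0⊕0⊕0⊕1⊕0⊕1 = 0
Syndrome (s16...s1) = 00000 → position 0 (no error).
Overall parity (XOR of all 32 bits, including p0): 0⊕0⊕0⊕1⊕1⊕1⊕1⊕1⊕0⊕0⊕0⊕1⊕1⊕0⊕1⊕0⊕0⊕0⊕1⊕0⊕1⊕0⊕0⊕1⊕0⊕1⊕0⊕0⊕0⊕1⊕0⊕1 = 0
Overall=0, syndrome position=0 → no error.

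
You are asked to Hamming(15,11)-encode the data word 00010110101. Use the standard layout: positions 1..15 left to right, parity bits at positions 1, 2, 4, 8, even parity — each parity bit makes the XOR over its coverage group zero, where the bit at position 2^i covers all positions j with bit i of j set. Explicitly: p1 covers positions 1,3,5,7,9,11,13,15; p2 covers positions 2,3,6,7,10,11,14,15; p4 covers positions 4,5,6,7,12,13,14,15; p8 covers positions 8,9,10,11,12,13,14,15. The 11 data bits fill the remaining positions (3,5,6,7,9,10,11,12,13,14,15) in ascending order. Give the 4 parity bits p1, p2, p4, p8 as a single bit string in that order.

Place data bits at non-power-of-two positions: b3=0, b5=0, b6=0, b7=1, b9=0, b10=1, b11=1, b12=0, b13=1, b14=0, b15=1.
p1 = XOR of data positions {3,5,7,9,11,13,15} = 0⊕0⊕1⊕0⊕1⊕1⊕1 = 0
p2 = XOR of data positions {3,6,7,10,11,14,15} = 0⊕0⊕1⊕1⊕1⊕0⊕1 = 0
p4 = XOR of data positions {5,6,7,12,13,14,15} = 0⊕0⊕1⊕0⊕1⊕0⊕1 = 1
p8 = XOR of data positions {9,10,11,12,13,14,15} = 0⊕1⊕1⊕0⊕1⊕0⊕1 = 0
Parity bits p1,p2,p4,p8 = 0010

0010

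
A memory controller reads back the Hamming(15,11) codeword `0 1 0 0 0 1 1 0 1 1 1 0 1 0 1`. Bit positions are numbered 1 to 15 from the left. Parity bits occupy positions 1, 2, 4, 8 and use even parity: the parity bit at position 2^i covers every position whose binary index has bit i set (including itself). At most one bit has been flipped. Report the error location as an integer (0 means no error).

s1: b1⊕b3⊕b5⊕b7⊕b9⊕b11⊕b13⊕b15 = 0⊕0⊕0⊕1⊕1⊕1⊕1⊕1 = 1
s2: b2⊕b3⊕b6⊕b7⊕b10⊕b11⊕b14⊕b15 = 1⊕0⊕1⊕1⊕1⊕1⊕0⊕1 = 0
s4: b4⊕b5⊕b6⊕b7⊕b12⊕b13⊕b14⊕b15 = 0⊕0⊕1⊕1⊕0⊕1⊕0⊕1 = 0
s8: b8⊕b9⊕b10⊕b11⊕b12⊕b13⊕b14⊕b15 = 0⊕1⊕1⊕1⊕0⊕1⊕0⊕1 = 1
Syndrome (s8...s1) = 1001 → position 9.

9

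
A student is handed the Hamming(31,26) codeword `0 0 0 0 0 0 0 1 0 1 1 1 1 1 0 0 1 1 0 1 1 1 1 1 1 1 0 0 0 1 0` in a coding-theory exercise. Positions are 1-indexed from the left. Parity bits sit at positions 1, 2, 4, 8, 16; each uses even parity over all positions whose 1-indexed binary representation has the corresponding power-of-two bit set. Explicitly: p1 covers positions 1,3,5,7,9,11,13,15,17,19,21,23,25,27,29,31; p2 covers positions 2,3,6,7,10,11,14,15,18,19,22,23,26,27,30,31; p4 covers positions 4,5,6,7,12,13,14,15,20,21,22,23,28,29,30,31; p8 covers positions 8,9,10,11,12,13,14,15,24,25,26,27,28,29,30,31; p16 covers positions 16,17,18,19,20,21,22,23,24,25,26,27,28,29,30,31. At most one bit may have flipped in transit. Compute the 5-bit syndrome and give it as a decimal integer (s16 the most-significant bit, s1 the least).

s1: b1⊕b3⊕b5⊕b7⊕b9⊕b11⊕b13⊕b15⊕b17⊕b19⊕b21⊕b23⊕b25⊕b27⊕b29⊕b31 = 0⊕0⊕0⊕0⊕0⊕1⊕1⊕0⊕1⊕0⊕1⊕1⊕1⊕0⊕0⊕0 = 0
s2: b2⊕b3⊕b6⊕b7⊕b10⊕b11⊕b14⊕b15⊕b18⊕b19⊕b22⊕b23⊕b26⊕b27⊕b30⊕b31 = 0⊕0⊕0⊕0⊕1⊕1⊕1⊕0⊕1⊕0⊕1⊕1⊕1⊕0⊕1⊕0 = 0
s4: b4⊕b5⊕b6⊕b7⊕b12⊕b13⊕b14⊕b15⊕b20⊕b21⊕b22⊕b23⊕b28⊕b29⊕b30⊕b31 = 0⊕0⊕0⊕0⊕1⊕1⊕1⊕0⊕1⊕1⊕1⊕1⊕0⊕0⊕1⊕0 = 0
s8: b8⊕b9⊕b10⊕b11⊕b12⊕b13⊕b14⊕b15⊕b24⊕b25⊕b26⊕b27⊕b28⊕b29⊕b30⊕b31 = 1⊕0⊕1⊕1⊕1⊕1⊕1⊕0⊕1⊕1⊕1⊕0⊕0⊕0⊕1⊕0 = 0
s16: b16⊕b17⊕b18⊕b19⊕b20⊕b21⊕b22⊕b23⊕b24⊕b25⊕b26⊕b27⊕b28⊕b29⊕b30⊕b31 = 0⊕1⊕1⊕0⊕1⊕1⊕1⊕1⊕1⊕1⊕1⊕0⊕0⊕0⊕1⊕0 = 0
Syndrome (s16...s1) = 00000 → position 0 (no error).

0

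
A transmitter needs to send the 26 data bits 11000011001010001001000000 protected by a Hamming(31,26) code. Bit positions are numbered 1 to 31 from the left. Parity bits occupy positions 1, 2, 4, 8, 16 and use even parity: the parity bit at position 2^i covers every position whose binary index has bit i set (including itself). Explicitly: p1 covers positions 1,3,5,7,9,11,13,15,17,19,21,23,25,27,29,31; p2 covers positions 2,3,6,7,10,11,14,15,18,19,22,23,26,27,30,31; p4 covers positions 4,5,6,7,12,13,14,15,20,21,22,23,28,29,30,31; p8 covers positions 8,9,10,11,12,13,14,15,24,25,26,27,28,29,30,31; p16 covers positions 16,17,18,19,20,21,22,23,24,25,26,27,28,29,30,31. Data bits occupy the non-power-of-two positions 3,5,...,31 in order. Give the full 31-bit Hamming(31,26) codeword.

Place data bits at non-power-of-two positions: b3=1, b5=1, b6=0, b7=0, b9=0, b10=0, b11=1, b12=1, b13=0, b14=0, b15=1, b17=0, b18=1, b19=0, b20=0, b21=0, b22=1, b23=0, b24=0, b25=1, b26=0, b27=0, b28=0, b29=0, b30=0, b31=0.
p1 = XOR of data positions {3,5,7,9,11,13,15,17,19,21,23,25,27,29,31} = 1⊕1⊕0⊕0⊕1⊕0⊕1⊕0⊕0⊕0⊕0⊕1⊕0⊕0⊕0 = 1
p2 = XOR of data positions {3,6,7,10,11,14,15,18,19,22,23,26,27,30,31} = 1⊕0⊕0⊕0⊕1⊕0⊕1⊕1⊕0⊕1⊕0⊕0⊕0⊕0⊕0 = 1
p4 = XOR of data positions {5,6,7,12,13,14,15,20,21,22,23,28,29,30,31} = 1⊕0⊕0⊕1⊕0⊕0⊕1⊕0⊕0⊕1⊕0⊕0⊕0⊕0⊕0 = 0
p8 = XOR of data positions {9,10,11,12,13,14,15,24,25,26,27,28,29,30,31} = 0⊕0⊕1⊕1⊕0⊕0⊕1⊕0⊕1⊕0⊕0⊕0⊕0⊕0⊕0 = 0
p16 = XOR of data positions {17,18,19,20,21,22,23,24,25,26,27,28,29,30,31} = 0⊕1⊕0⊕0⊕0⊕1⊕0⊕0⊕1⊕0⊕0⊕0⊕0⊕0⊕0 = 1
Codeword b1..b31 = 1110100000110011010001001000000

1110100000110011010001001000000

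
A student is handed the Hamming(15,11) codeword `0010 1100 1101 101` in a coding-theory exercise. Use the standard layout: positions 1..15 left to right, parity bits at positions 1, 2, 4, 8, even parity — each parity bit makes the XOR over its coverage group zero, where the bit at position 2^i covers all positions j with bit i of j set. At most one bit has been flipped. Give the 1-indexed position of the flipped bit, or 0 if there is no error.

s1: b1⊕b3⊕b5⊕b7⊕b9⊕b11⊕b13⊕b15 = 0⊕1⊕1⊕0⊕1⊕0⊕1⊕1 = 1
s2: b2⊕b3⊕b6⊕b7⊕b10⊕b11⊕b14⊕b15 = 0⊕1⊕1⊕0⊕1⊕0⊕0⊕1 = 0
s4: b4⊕b5⊕b6⊕b7⊕b12⊕b13⊕b14⊕b15 = 0⊕1⊕1⊕0⊕1⊕1⊕0⊕1 = 1
s8: b8⊕b9⊕b10⊕b11⊕b12⊕b13⊕b14⊕b15 = 0⊕1⊕1⊕0⊕1⊕1⊕0⊕1 = 1
Syndrome (s8...s1) = 1101 → position 13.

13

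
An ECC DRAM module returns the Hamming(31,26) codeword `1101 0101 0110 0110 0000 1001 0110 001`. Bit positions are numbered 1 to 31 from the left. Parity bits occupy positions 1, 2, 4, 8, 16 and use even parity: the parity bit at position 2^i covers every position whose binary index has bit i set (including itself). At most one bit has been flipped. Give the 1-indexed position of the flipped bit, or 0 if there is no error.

26

s1: b1⊕b3⊕b5⊕b7⊕b9⊕b11⊕b13⊕b15⊕b17⊕b19⊕b21⊕b23⊕b25⊕b27⊕b29⊕b31 = 1⊕0⊕0⊕0⊕0⊕1⊕0⊕1⊕0⊕0⊕1⊕0⊕0⊕1⊕0⊕1 = 0
s2: b2⊕b3⊕b6⊕b7⊕b10⊕b11⊕b14⊕b15⊕b18⊕b19⊕b22⊕b23⊕b26⊕b27⊕b30⊕b31 = 1⊕0⊕1⊕0⊕1⊕1⊕1⊕1⊕0⊕0⊕0⊕0⊕1⊕1⊕0⊕1 = 1
s4: b4⊕b5⊕b6⊕b7⊕b12⊕b13⊕b14⊕b15⊕b20⊕b21⊕b22⊕b23⊕b28⊕b29⊕b30⊕b31 = 1⊕0⊕1⊕0⊕0⊕0⊕1⊕1⊕0⊕1⊕0⊕0⊕0⊕0⊕0⊕1 = 0
s8: b8⊕b9⊕b10⊕b11⊕b12⊕b13⊕b14⊕b15⊕b24⊕b25⊕b26⊕b27⊕b28⊕b29⊕b30⊕b31 = 1⊕0⊕1⊕1⊕0⊕0⊕1⊕1⊕1⊕0⊕1⊕1⊕0⊕0⊕0⊕1 = 1
s16: b16⊕b17⊕b18⊕b19⊕b20⊕b21⊕b22⊕b23⊕b24⊕b25⊕b26⊕b27⊕b28⊕b29⊕b30⊕b31 = 0⊕0⊕0⊕0⊕0⊕1⊕0⊕0⊕1⊕0⊕1⊕1⊕0⊕0⊕0⊕1 = 1
Syndrome (s16...s1) = 11010 → position 26.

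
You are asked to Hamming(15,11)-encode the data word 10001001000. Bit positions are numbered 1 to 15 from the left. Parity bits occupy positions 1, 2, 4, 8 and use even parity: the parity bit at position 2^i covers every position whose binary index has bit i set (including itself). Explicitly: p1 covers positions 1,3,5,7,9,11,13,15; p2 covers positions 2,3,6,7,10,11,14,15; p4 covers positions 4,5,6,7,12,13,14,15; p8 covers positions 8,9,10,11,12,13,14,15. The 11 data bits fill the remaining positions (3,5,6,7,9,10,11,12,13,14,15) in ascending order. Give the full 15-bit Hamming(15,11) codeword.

011100001001000

Place data bits at non-power-of-two positions: b3=1, b5=0, b6=0, b7=0, b9=1, b10=0, b11=0, b12=1, b13=0, b14=0, b15=0.
p1 = XOR of data positions {3,5,7,9,11,13,15} = 1⊕0⊕0⊕1⊕0⊕0⊕0 = 0
p2 = XOR of data positions {3,6,7,10,11,14,15} = 1⊕0⊕0⊕0⊕0⊕0⊕0 = 1
p4 = XOR of data positions {5,6,7,12,13,14,15} = 0⊕0⊕0⊕1⊕0⊕0⊕0 = 1
p8 = XOR of data positions {9,10,11,12,13,14,15} = 1⊕0⊕0⊕1⊕0⊕0⊕0 = 0
Codeword b1..b15 = 011100001001000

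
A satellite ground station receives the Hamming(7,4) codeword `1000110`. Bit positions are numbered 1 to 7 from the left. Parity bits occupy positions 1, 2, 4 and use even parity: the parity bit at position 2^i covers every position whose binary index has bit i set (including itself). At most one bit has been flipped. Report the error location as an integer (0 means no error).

2

s1: b1⊕b3⊕b5⊕b7 = 1⊕0⊕1⊕0 = 0
s2: b2⊕b3⊕b6⊕b7 = 0⊕0⊕1⊕0 = 1
s4: b4⊕b5⊕b6⊕b7 = 0⊕1⊕1⊕0 = 0
Syndrome (s4...s1) = 010 → position 2.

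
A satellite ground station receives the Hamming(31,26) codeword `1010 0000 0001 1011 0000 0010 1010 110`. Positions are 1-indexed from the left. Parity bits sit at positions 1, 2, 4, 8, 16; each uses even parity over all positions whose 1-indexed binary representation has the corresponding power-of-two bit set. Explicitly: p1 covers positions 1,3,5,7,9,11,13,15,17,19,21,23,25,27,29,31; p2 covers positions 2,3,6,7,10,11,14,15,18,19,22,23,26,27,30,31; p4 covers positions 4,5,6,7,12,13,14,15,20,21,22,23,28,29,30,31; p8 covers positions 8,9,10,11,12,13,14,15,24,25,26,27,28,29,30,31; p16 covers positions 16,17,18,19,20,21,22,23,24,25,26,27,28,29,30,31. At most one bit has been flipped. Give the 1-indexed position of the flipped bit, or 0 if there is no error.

10

s1: b1⊕b3⊕b5⊕b7⊕b9⊕b11⊕b13⊕b15⊕b17⊕b19⊕b21⊕b23⊕b25⊕b27⊕b29⊕b31 = 1⊕1⊕0⊕0⊕0⊕0⊕1⊕1⊕0⊕0⊕0⊕1⊕1⊕1⊕1⊕0 = 0
s2: b2⊕b3⊕b6⊕b7⊕b10⊕b11⊕b14⊕b15⊕b18⊕b19⊕b22⊕b23⊕b26⊕b27⊕b30⊕b31 = 0⊕1⊕0⊕0⊕0⊕0⊕0⊕1⊕0⊕0⊕0⊕1⊕0⊕1⊕1⊕0 = 1
s4: b4⊕b5⊕b6⊕b7⊕b12⊕b13⊕b14⊕b15⊕b20⊕b21⊕b22⊕b23⊕b28⊕b29⊕b30⊕b31 = 0⊕0⊕0⊕0⊕1⊕1⊕0⊕1⊕0⊕0⊕0⊕1⊕0⊕1⊕1⊕0 = 0
s8: b8⊕b9⊕b10⊕b11⊕b12⊕b13⊕b14⊕b15⊕b24⊕b25⊕b26⊕b27⊕b28⊕b29⊕b30⊕b31 = 0⊕0⊕0⊕0⊕1⊕1⊕0⊕1⊕0⊕1⊕0⊕1⊕0⊕1⊕1⊕0 = 1
s16: b16⊕b17⊕b18⊕b19⊕b20⊕b21⊕b22⊕b23⊕b24⊕b25⊕b26⊕b27⊕b28⊕b29⊕b30⊕b31 = 1⊕0⊕0⊕0⊕0⊕0⊕0⊕1⊕0⊕1⊕0⊕1⊕0⊕1⊕1⊕0 = 0
Syndrome (s16...s1) = 01010 → position 10.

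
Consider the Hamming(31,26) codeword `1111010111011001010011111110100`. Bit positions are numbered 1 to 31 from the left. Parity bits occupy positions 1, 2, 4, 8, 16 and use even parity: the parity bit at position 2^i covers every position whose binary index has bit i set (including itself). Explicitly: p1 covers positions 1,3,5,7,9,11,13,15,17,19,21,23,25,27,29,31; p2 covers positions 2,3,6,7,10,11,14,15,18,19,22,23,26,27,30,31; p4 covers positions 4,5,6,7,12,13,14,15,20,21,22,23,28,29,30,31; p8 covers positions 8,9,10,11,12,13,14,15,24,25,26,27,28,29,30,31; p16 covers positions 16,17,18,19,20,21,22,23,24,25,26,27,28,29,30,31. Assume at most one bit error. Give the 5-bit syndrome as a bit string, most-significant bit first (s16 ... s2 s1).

00011

s1: b1⊕b3⊕b5⊕b7⊕b9⊕b11⊕b13⊕b15⊕b17⊕b19⊕b21⊕b23⊕b25⊕b27⊕b29⊕b31 = 1⊕1⊕0⊕0⊕1⊕0⊕1⊕0⊕0⊕0⊕1⊕1⊕1⊕1⊕1⊕0 = 1
s2: b2⊕b3⊕b6⊕b7⊕b10⊕b11⊕b14⊕b15⊕b18⊕b19⊕b22⊕b23⊕b26⊕b27⊕b30⊕b31 = 1⊕1⊕1⊕0⊕1⊕0⊕0⊕0⊕1⊕0⊕1⊕1⊕1⊕1⊕0⊕0 = 1
s4: b4⊕b5⊕b6⊕b7⊕b12⊕b13⊕b14⊕b15⊕b20⊕b21⊕b22⊕b23⊕b28⊕b29⊕b30⊕b31 = 1⊕0⊕1⊕0⊕1⊕1⊕0⊕0⊕0⊕1⊕1⊕1⊕0⊕1⊕0⊕0 = 0
s8: b8⊕b9⊕b10⊕b11⊕b12⊕b13⊕b14⊕b15⊕b24⊕b25⊕b26⊕b27⊕b28⊕b29⊕b30⊕b31 = 1⊕1⊕1⊕0⊕1⊕1⊕0⊕0⊕1⊕1⊕1⊕1⊕0⊕1⊕0⊕0 = 0
s16: b16⊕b17⊕b18⊕b19⊕b20⊕b21⊕b22⊕b23⊕b24⊕b25⊕b26⊕b27⊕b28⊕b29⊕b30⊕b31 = 1⊕0⊕1⊕0⊕0⊕1⊕1⊕1⊕1⊕1⊕1⊕1⊕0⊕1⊕0⊕0 = 0
Syndrome (s16...s1) = 00011 → position 3.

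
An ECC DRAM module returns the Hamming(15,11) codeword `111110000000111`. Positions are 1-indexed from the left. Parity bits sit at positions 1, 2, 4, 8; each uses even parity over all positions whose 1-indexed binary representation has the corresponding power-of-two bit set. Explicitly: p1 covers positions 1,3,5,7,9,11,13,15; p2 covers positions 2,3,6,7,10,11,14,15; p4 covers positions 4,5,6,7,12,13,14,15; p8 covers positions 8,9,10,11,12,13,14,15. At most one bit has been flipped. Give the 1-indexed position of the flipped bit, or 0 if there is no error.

s1: b1⊕b3⊕b5⊕b7⊕b9⊕b11⊕b13⊕b15 = 1⊕1⊕1⊕0⊕0⊕0⊕1⊕1 = 1
s2: b2⊕b3⊕b6⊕b7⊕b10⊕b11⊕b14⊕b15 = 1⊕1⊕0⊕0⊕0⊕0⊕1⊕1 = 0
s4: b4⊕b5⊕b6⊕b7⊕b12⊕b13⊕b14⊕b15 = 1⊕1⊕0⊕0⊕0⊕1⊕1⊕1 = 1
s8: b8⊕b9⊕b10⊕b11⊕b12⊕b13⊕b14⊕b15 = 0⊕0⊕0⊕0⊕0⊕1⊕1⊕1 = 1
Syndrome (s8...s1) = 1101 → position 13.

13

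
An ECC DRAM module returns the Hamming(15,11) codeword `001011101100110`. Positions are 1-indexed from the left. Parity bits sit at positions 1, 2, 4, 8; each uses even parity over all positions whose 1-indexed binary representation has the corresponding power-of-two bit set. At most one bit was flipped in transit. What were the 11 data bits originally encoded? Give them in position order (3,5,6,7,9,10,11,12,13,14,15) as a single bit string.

11101100110

s1: b1⊕b3⊕b5⊕b7⊕b9⊕b11⊕b13⊕b15 = 0⊕1⊕1⊕1⊕1⊕0⊕1⊕0 = 1
s2: b2⊕b3⊕b6⊕b7⊕b10⊕b11⊕b14⊕b15 = 0⊕1⊕1⊕1⊕1⊕0⊕1⊕0 = 1
s4: b4⊕b5⊕b6⊕b7⊕b12⊕b13⊕b14⊕b15 = 0⊕1⊕1⊕1⊕0⊕1⊕1⊕0 = 1
s8: b8⊕b9⊕b10⊕b11⊕b12⊕b13⊕b14⊕b15 = 0⊕1⊕1⊕0⊕0⊕1⊕1⊕0 = 0
Syndrome (s8...s1) = 0111 → position 7.
Flip bit 7: corrected codeword = 001011001100110
Data bits at positions 3,5,6,7,9,10,11,12,13,14,15: 11101100110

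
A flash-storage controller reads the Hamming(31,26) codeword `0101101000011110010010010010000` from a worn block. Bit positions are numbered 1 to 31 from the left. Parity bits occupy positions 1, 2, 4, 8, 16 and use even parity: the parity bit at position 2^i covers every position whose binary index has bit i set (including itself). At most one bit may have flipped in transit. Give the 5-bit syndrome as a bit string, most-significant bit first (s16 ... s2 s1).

s1: b1⊕b3⊕b5⊕b7⊕b9⊕b11⊕b13⊕b15⊕b17⊕b19⊕b21⊕b23⊕b25⊕b27⊕b29⊕b31 = 0⊕0⊕1⊕1⊕0⊕0⊕1⊕1⊕0⊕0⊕1⊕0⊕0⊕1⊕0⊕0 = 0
s2: b2⊕b3⊕b6⊕b7⊕b10⊕b11⊕b14⊕b15⊕b18⊕b19⊕b22⊕b23⊕b26⊕b27⊕b30⊕b31 = 1⊕0⊕0⊕1⊕0⊕0⊕1⊕1⊕1⊕0⊕0⊕0⊕0⊕1⊕0⊕0 = 0
s4: b4⊕b5⊕b6⊕b7⊕b12⊕b13⊕b14⊕b15⊕b20⊕b21⊕b22⊕b23⊕b28⊕b29⊕b30⊕b31 = 1⊕1⊕0⊕1⊕1⊕1⊕1⊕1⊕0⊕1⊕0⊕0⊕0⊕0⊕0⊕0 = 0
s8: b8⊕b9⊕b10⊕b11⊕b12⊕b13⊕b14⊕b15⊕b24⊕b25⊕b26⊕b27⊕b28⊕b29⊕b30⊕b31 = 0⊕0⊕0⊕0⊕1⊕1⊕1⊕1⊕1⊕0⊕0⊕1⊕0⊕0⊕0⊕0 = 0
s16: b16⊕b17⊕b18⊕b19⊕b20⊕b21⊕b22⊕b23⊕b24⊕b25⊕b26⊕b27⊕b28⊕b29⊕b30⊕b31 = 0⊕0⊕1⊕0⊕0⊕1⊕0⊕0⊕1⊕0⊕0⊕1⊕0⊕0⊕0⊕0 = 0
Syndrome (s16...s1) = 00000 → position 0 (no error).

00000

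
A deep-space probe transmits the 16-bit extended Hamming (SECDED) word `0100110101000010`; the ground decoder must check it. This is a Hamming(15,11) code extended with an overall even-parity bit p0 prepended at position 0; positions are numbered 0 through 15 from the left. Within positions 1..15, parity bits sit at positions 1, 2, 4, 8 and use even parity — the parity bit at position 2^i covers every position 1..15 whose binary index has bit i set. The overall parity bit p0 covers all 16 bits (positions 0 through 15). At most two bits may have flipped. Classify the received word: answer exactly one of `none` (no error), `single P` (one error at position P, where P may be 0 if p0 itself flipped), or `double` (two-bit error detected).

none

s1: b1⊕b3⊕b5⊕b7⊕b9⊕b11⊕b13⊕b15 = 1⊕0⊕1⊕1⊕1⊕0⊕0⊕0 = 0
s2: b2⊕b3⊕b6⊕b7⊕b10⊕b11⊕b14⊕b15 = 0⊕0⊕0⊕1⊕0⊕0⊕1⊕0 = 0
s4: b4⊕b5⊕b6⊕b7⊕b12⊕b13⊕b14⊕b15 = 1⊕1⊕0⊕1⊕0⊕0⊕1⊕0 = 0
s8: b8⊕b9⊕b10⊕b11⊕b12⊕b13⊕b14⊕b15 = 0⊕1⊕0⊕0⊕0⊕0⊕1⊕0 = 0
Syndrome (s8...s1) = 0000 → position 0 (no error).
Overall parity (XOR of all 16 bits, including p0): 0⊕1⊕0⊕0⊕1⊕1⊕0⊕1⊕0⊕1⊕0⊕0⊕0⊕0⊕1⊕0 = 0
Overall=0, syndrome position=0 → no error.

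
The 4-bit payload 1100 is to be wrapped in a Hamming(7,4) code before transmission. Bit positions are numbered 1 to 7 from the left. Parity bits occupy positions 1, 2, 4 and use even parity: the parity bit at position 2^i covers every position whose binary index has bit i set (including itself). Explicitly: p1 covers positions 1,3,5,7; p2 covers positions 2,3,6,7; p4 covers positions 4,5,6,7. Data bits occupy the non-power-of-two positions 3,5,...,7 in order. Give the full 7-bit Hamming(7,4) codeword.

Place data bits at non-power-of-two positions: b3=1, b5=1, b6=0, b7=0.
p1 = XOR of data positions {3,5,7} = 1⊕1⊕0 = 0
p2 = XOR of data positions {3,6,7} = 1⊕0⊕0 = 1
p4 = XOR of data positions {5,6,7} = 1⊕0⊕0 = 1
Codeword b1..b7 = 0111100

0111100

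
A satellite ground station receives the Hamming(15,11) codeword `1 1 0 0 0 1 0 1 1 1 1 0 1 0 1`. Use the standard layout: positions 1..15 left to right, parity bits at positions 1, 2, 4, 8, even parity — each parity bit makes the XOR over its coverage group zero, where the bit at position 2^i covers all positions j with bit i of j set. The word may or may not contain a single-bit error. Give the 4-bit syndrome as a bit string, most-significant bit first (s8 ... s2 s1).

s1: b1⊕b3⊕b5⊕b7⊕b9⊕b11⊕b13⊕b15 = 1⊕0⊕0⊕0⊕1⊕1⊕1⊕1 = 1
s2: b2⊕b3⊕b6⊕b7⊕b10⊕b11⊕b14⊕b15 = 1⊕0⊕1⊕0⊕1⊕1⊕0⊕1 = 1
s4: b4⊕b5⊕b6⊕b7⊕b12⊕b13⊕b14⊕b15 = 0⊕0⊕1⊕0⊕0⊕1⊕0⊕1 = 1
s8: b8⊕b9⊕b10⊕b11⊕b12⊕b13⊕b14⊕b15 = 1⊕1⊕1⊕1⊕0⊕1⊕0⊕1 = 0
Syndrome (s8...s1) = 0111 → position 7.

0111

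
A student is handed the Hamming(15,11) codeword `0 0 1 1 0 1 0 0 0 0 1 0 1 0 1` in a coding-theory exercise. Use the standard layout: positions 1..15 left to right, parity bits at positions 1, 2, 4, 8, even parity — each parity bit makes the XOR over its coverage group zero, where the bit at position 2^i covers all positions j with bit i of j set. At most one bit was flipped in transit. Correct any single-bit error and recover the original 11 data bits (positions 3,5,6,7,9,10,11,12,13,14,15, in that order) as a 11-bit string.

10100010101

s1: b1⊕b3⊕b5⊕b7⊕b9⊕b11⊕b13⊕b15 = 0⊕1⊕0⊕0⊕0⊕1⊕1⊕1 = 0
s2: b2⊕b3⊕b6⊕b7⊕b10⊕b11⊕b14⊕b15 = 0⊕1⊕1⊕0⊕0⊕1⊕0⊕1 = 0
s4: b4⊕b5⊕b6⊕b7⊕b12⊕b13⊕b14⊕b15 = 1⊕0⊕1⊕0⊕0⊕1⊕0⊕1 = 0
s8: b8⊕b9⊕b10⊕b11⊕b12⊕b13⊕b14⊕b15 = 0⊕0⊕0⊕1⊕0⊕1⊕0⊕1 = 1
Syndrome (s8...s1) = 1000 → position 8.
Flip bit 8: corrected codeword = 001101010010101
Data bits at positions 3,5,6,7,9,10,11,12,13,14,15: 10100010101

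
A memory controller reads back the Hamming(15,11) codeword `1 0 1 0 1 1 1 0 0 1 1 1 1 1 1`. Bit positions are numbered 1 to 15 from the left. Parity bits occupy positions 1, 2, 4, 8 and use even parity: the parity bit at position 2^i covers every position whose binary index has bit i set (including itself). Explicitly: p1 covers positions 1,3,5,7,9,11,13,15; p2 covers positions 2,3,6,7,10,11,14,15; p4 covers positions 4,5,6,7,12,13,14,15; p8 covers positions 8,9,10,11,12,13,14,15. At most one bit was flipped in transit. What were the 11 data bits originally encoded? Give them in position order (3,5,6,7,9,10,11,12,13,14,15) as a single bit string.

s1: b1⊕b3⊕b5⊕b7⊕b9⊕b11⊕b13⊕b15 = 1⊕1⊕1⊕1⊕0⊕1⊕1⊕1 = 1
s2: b2⊕b3⊕b6⊕b7⊕b10⊕b11⊕b14⊕b15 = 0⊕1⊕1⊕1⊕1⊕1⊕1⊕1 = 1
s4: b4⊕b5⊕b6⊕b7⊕b12⊕b13⊕b14⊕b15 = 0⊕1⊕1⊕1⊕1⊕1⊕1⊕1 = 1
s8: b8⊕b9⊕b10⊕b11⊕b12⊕b13⊕b14⊕b15 = 0⊕0⊕1⊕1⊕1⊕1⊕1⊕1 = 0
Syndrome (s8...s1) = 0111 → position 7.
Flip bit 7: corrected codeword = 101011000111111
Data bits at positions 3,5,6,7,9,10,11,12,13,14,15: 11100111111

11100111111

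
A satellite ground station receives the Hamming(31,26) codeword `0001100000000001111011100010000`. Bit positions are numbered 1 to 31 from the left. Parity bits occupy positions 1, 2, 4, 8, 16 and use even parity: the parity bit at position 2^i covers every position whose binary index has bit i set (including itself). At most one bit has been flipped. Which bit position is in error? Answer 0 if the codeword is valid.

14

s1: b1⊕b3⊕b5⊕b7⊕b9⊕b11⊕b13⊕b15⊕b17⊕b19⊕b21⊕b23⊕b25⊕b27⊕b29⊕b31 = 0⊕0⊕1⊕0⊕0⊕0⊕0⊕0⊕1⊕1⊕1⊕1⊕0⊕1⊕0⊕0 = 0
s2: b2⊕b3⊕b6⊕b7⊕b10⊕b11⊕b14⊕b15⊕b18⊕b19⊕b22⊕b23⊕b26⊕b27⊕b30⊕b31 = 0⊕0⊕0⊕0⊕0⊕0⊕0⊕0⊕1⊕1⊕1⊕1⊕0⊕1⊕0⊕0 = 1
s4: b4⊕b5⊕b6⊕b7⊕b12⊕b13⊕b14⊕b15⊕b20⊕b21⊕b22⊕b23⊕b28⊕b29⊕b30⊕b31 = 1⊕1⊕0⊕0⊕0⊕0⊕0⊕0⊕0⊕1⊕1⊕1⊕0⊕0⊕0⊕0 = 1
s8: b8⊕b9⊕b10⊕b11⊕b12⊕b13⊕b14⊕b15⊕b24⊕b25⊕b26⊕b27⊕b28⊕b29⊕b30⊕b31 = 0⊕0⊕0⊕0⊕0⊕0⊕0⊕0⊕0⊕0⊕0⊕1⊕0⊕0⊕0⊕0 = 1
s16: b16⊕b17⊕b18⊕b19⊕b20⊕b21⊕b22⊕b23⊕b24⊕b25⊕b26⊕b27⊕b28⊕b29⊕b30⊕b31 = 1⊕1⊕1⊕1⊕0⊕1⊕1⊕1⊕0⊕0⊕0⊕1⊕0⊕0⊕0⊕0 = 0
Syndrome (s16...s1) = 01110 → position 14.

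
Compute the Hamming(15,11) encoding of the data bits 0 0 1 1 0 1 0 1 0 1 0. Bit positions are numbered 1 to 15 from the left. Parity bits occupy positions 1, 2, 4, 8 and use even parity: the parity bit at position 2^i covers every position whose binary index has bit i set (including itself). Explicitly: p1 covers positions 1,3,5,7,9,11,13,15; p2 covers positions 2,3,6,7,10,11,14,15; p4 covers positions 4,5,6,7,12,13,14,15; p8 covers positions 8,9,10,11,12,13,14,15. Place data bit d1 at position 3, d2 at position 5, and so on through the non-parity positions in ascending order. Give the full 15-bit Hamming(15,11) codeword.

Place data bits at non-power-of-two positions: b3=0, b5=0, b6=1, b7=1, b9=0, b10=1, b11=0, b12=1, b13=0, b14=1, b15=0.
p1 = XOR of data positions {3,5,7,9,11,13,15} = 0⊕0⊕1⊕0⊕0⊕0⊕0 = 1
p2 = XOR of data positions {3,6,7,10,11,14,15} = 0⊕1⊕1⊕1⊕0⊕1⊕0 = 0
p4 = XOR of data positions {5,6,7,12,13,14,15} = 0⊕1⊕1⊕1⊕0⊕1⊕0 = 0
p8 = XOR of data positions {9,10,11,12,13,14,15} = 0⊕1⊕0⊕1⊕0⊕1⊕0 = 1
Codeword b1..b15 = 100001110101010

100001110101010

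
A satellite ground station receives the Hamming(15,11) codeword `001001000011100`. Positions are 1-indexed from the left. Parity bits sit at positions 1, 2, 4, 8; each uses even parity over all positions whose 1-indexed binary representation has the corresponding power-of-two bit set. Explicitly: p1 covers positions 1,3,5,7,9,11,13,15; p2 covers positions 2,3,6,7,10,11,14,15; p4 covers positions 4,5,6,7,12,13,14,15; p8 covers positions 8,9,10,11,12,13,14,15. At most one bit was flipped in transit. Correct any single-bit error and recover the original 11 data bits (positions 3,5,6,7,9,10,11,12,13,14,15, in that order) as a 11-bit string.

10100011101

s1: b1⊕b3⊕b5⊕b7⊕b9⊕b11⊕b13⊕b15 = 0⊕1⊕0⊕0⊕0⊕1⊕1⊕0 = 1
s2: b2⊕b3⊕b6⊕b7⊕b10⊕b11⊕b14⊕b15 = 0⊕1⊕1⊕0⊕0⊕1⊕0⊕0 = 1
s4: b4⊕b5⊕b6⊕b7⊕b12⊕b13⊕b14⊕b15 = 0⊕0⊕1⊕0⊕1⊕1⊕0⊕0 = 1
s8: b8⊕b9⊕b10⊕b11⊕b12⊕b13⊕b14⊕b15 = 0⊕0⊕0⊕1⊕1⊕1⊕0⊕0 = 1
Syndrome (s8...s1) = 1111 → position 15.
Flip bit 15: corrected codeword = 001001000011101
Data bits at positions 3,5,6,7,9,10,11,12,13,14,15: 10100011101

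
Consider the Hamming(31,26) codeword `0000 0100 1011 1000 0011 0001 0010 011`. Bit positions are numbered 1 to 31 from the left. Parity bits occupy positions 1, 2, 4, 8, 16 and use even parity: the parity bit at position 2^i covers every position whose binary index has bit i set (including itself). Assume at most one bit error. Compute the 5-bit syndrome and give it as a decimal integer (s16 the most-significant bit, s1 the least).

0

s1: b1⊕b3⊕b5⊕b7⊕b9⊕b11⊕b13⊕b15⊕b17⊕b19⊕b21⊕b23⊕b25⊕b27⊕b29⊕b31 = 0⊕0⊕0⊕0⊕1⊕1⊕1⊕0⊕0⊕1⊕0⊕0⊕0⊕1⊕0⊕1 = 0
s2: b2⊕b3⊕b6⊕b7⊕b10⊕b11⊕b14⊕b15⊕b18⊕b19⊕b22⊕b23⊕b26⊕b27⊕b30⊕b31 = 0⊕0⊕1⊕0⊕0⊕1⊕0⊕0⊕0⊕1⊕0⊕0⊕0⊕1⊕1⊕1 = 0
s4: b4⊕b5⊕b6⊕b7⊕b12⊕b13⊕b14⊕b15⊕b20⊕b21⊕b22⊕b23⊕b28⊕b29⊕b30⊕b31 = 0⊕0⊕1⊕0⊕1⊕1⊕0⊕0⊕1⊕0⊕0⊕0⊕0⊕0⊕1⊕1 = 0
s8: b8⊕b9⊕b10⊕b11⊕b12⊕b13⊕b14⊕b15⊕b24⊕b25⊕b26⊕b27⊕b28⊕b29⊕b30⊕b31 = 0⊕1⊕0⊕1⊕1⊕1⊕0⊕0⊕1⊕0⊕0⊕1⊕0⊕0⊕1⊕1 = 0
s16: b16⊕b17⊕b18⊕b19⊕b20⊕b21⊕b22⊕b23⊕b24⊕b25⊕b26⊕b27⊕b28⊕b29⊕b30⊕b31 = 0⊕0⊕0⊕1⊕1⊕0⊕0⊕0⊕1⊕0⊕0⊕1⊕0⊕0⊕1⊕1 = 0
Syndrome (s16...s1) = 00000 → position 0 (no error).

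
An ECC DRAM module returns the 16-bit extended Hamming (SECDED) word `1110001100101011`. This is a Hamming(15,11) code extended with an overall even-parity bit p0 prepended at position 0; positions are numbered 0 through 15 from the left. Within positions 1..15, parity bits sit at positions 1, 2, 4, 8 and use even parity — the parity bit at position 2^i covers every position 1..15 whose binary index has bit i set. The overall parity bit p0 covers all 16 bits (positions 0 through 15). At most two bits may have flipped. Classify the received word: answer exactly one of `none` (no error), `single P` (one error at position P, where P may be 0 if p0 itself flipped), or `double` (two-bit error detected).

single 5

s1: b1⊕b3⊕b5⊕b7⊕b9⊕b11⊕b13⊕b15 = 1⊕0⊕0⊕1⊕0⊕0⊕0⊕1 = 1
s2: b2⊕b3⊕b6⊕b7⊕b10⊕b11⊕b14⊕b15 = 1⊕0⊕1⊕1⊕1⊕0⊕1⊕1 = 0
s4: b4⊕b5⊕b6⊕b7⊕b12⊕b13⊕b14⊕b15 = 0⊕0⊕1⊕1⊕1⊕0⊕1⊕1 = 1
s8: b8⊕b9⊕b10⊕b11⊕b12⊕b13⊕b14⊕b15 = 0⊕0⊕1⊕0⊕1⊕0⊕1⊕1 = 0
Syndrome (s8...s1) = 0101 → position 5.
Overall parity (XOR of all 16 bits, including p0): 1⊕1⊕1⊕0⊕0⊕0⊕1⊕1⊕0⊕0⊕1⊕0⊕1⊕0⊕1⊕1 = 1
Overall=1, syndrome position=5 → single-bit error at position 5.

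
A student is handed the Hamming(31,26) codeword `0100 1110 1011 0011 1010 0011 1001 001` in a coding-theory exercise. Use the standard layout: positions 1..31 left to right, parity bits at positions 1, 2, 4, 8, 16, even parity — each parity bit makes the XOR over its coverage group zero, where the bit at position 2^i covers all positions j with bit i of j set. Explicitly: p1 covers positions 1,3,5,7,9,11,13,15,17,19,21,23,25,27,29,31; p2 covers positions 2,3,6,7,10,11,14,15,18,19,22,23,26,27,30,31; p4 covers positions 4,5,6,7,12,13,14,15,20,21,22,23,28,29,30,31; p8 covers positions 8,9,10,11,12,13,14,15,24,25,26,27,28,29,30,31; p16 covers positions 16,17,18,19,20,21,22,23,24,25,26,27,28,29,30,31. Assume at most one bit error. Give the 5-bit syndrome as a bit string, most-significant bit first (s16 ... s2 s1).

00000

s1: b1⊕b3⊕b5⊕b7⊕b9⊕b11⊕b13⊕b15⊕b17⊕b19⊕b21⊕b23⊕b25⊕b27⊕b29⊕b31 = 0⊕0⊕1⊕1⊕1⊕1⊕0⊕1⊕1⊕1⊕0⊕1⊕1⊕0⊕0⊕1 = 0
s2: b2⊕b3⊕b6⊕b7⊕b10⊕b11⊕b14⊕b15⊕b18⊕b19⊕b22⊕b23⊕b26⊕b27⊕b30⊕b31 = 1⊕0⊕1⊕1⊕0⊕1⊕0⊕1⊕0⊕1⊕0⊕1⊕0⊕0⊕0⊕1 = 0
s4: b4⊕b5⊕b6⊕b7⊕b12⊕b13⊕b14⊕b15⊕b20⊕b21⊕b22⊕b23⊕b28⊕b29⊕b30⊕b31 = 0⊕1⊕1⊕1⊕1⊕0⊕0⊕1⊕0⊕0⊕0⊕1⊕1⊕0⊕0⊕1 = 0
s8: b8⊕b9⊕b10⊕b11⊕b12⊕b13⊕b14⊕b15⊕b24⊕b25⊕b26⊕b27⊕b28⊕b29⊕b30⊕b31 = 0⊕1⊕0⊕1⊕1⊕0⊕0⊕1⊕1⊕1⊕0⊕0⊕1⊕0⊕0⊕1 = 0
s16: b16⊕b17⊕b18⊕b19⊕b20⊕b21⊕b22⊕b23⊕b24⊕b25⊕b26⊕b27⊕b28⊕b29⊕b30⊕b31 = 1⊕1⊕0⊕1⊕0⊕0⊕0⊕1⊕1⊕1⊕0⊕0⊕1⊕0⊕0⊕1 = 0
Syndrome (s16...s1) = 00000 → position 0 (no error).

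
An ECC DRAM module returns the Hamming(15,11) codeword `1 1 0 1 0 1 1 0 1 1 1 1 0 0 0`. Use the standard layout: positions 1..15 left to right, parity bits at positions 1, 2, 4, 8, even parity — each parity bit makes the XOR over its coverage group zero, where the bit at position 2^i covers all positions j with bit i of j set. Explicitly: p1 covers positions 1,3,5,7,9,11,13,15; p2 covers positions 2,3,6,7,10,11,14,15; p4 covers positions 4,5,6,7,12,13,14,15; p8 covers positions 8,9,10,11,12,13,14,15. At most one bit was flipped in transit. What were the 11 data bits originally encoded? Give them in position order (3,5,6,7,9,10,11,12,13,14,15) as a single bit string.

00111111000

s1: b1⊕b3⊕b5⊕b7⊕b9⊕b11⊕b13⊕b15 = 1⊕0⊕0⊕1⊕1⊕1⊕0⊕0 = 0
s2: b2⊕b3⊕b6⊕b7⊕b10⊕b11⊕b14⊕b15 = 1⊕0⊕1⊕1⊕1⊕1⊕0⊕0 = 1
s4: b4⊕b5⊕b6⊕b7⊕b12⊕b13⊕b14⊕b15 = 1⊕0⊕1⊕1⊕1⊕0⊕0⊕0 = 0
s8: b8⊕b9⊕b10⊕b11⊕b12⊕b13⊕b14⊕b15 = 0⊕1⊕1⊕1⊕1⊕0⊕0⊕0 = 0
Syndrome (s8...s1) = 0010 → position 2.
Flip bit 2: corrected codeword = 100101101111000
Data bits at positions 3,5,6,7,9,10,11,12,13,14,15: 00111111000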